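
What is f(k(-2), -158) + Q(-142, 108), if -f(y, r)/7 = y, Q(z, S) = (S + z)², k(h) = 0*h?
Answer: 1156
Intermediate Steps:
k(h) = 0
f(y, r) = -7*y
f(k(-2), -158) + Q(-142, 108) = -7*0 + (108 - 142)² = 0 + (-34)² = 0 + 1156 = 1156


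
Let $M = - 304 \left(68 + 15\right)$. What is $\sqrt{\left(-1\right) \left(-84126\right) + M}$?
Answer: $\sqrt{58894} \approx 242.68$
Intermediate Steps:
$M = -25232$ ($M = \left(-304\right) 83 = -25232$)
$\sqrt{\left(-1\right) \left(-84126\right) + M} = \sqrt{\left(-1\right) \left(-84126\right) - 25232} = \sqrt{84126 - 25232} = \sqrt{58894}$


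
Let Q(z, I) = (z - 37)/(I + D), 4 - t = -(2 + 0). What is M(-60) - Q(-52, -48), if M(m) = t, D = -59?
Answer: 553/107 ≈ 5.1682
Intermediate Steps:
t = 6 (t = 4 - (-1)*(2 + 0) = 4 - (-1)*2 = 4 - 1*(-2) = 4 + 2 = 6)
M(m) = 6
Q(z, I) = (-37 + z)/(-59 + I) (Q(z, I) = (z - 37)/(I - 59) = (-37 + z)/(-59 + I))
M(-60) - Q(-52, -48) = 6 - (-37 - 52)/(-59 - 48) = 6 - (-89)/(-107) = 6 - (-1)*(-89)/107 = 6 - 1*89/107 = 6 - 89/107 = 553/107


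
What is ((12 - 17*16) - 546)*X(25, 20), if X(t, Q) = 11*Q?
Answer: -177320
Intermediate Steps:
((12 - 17*16) - 546)*X(25, 20) = ((12 - 17*16) - 546)*(11*20) = ((12 - 272) - 546)*220 = (-260 - 546)*220 = -806*220 = -177320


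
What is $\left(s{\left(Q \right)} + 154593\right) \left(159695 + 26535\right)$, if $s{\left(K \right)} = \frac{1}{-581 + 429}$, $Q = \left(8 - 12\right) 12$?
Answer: $\frac{2188028840525}{76} \approx 2.879 \cdot 10^{10}$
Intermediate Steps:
$Q = -48$ ($Q = \left(-4\right) 12 = -48$)
$s{\left(K \right)} = - \frac{1}{152}$ ($s{\left(K \right)} = \frac{1}{-152} = - \frac{1}{152}$)
$\left(s{\left(Q \right)} + 154593\right) \left(159695 + 26535\right) = \left(- \frac{1}{152} + 154593\right) \left(159695 + 26535\right) = \frac{23498135}{152} \cdot 186230 = \frac{2188028840525}{76}$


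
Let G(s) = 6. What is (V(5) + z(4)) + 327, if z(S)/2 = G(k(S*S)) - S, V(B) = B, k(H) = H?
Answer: 336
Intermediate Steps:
z(S) = 12 - 2*S (z(S) = 2*(6 - S) = 12 - 2*S)
(V(5) + z(4)) + 327 = (5 + (12 - 2*4)) + 327 = (5 + (12 - 8)) + 327 = (5 + 4) + 327 = 9 + 327 = 336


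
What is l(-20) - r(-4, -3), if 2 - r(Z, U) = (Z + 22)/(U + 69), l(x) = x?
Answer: -239/11 ≈ -21.727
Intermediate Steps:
r(Z, U) = 2 - (22 + Z)/(69 + U) (r(Z, U) = 2 - (Z + 22)/(U + 69) = 2 - (22 + Z)/(69 + U))
l(-20) - r(-4, -3) = -20 - (116 - 1*(-4) + 2*(-3))/(69 - 3) = -20 - (116 + 4 - 6)/66 = -20 - 114/66 = -20 - 1*19/11 = -20 - 19/11 = -239/11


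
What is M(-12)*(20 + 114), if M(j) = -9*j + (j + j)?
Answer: 11256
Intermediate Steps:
M(j) = -7*j (M(j) = -9*j + 2*j = -7*j)
M(-12)*(20 + 114) = (-7*(-12))*(20 + 114) = 84*134 = 11256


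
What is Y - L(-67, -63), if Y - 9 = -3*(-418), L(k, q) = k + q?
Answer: 1393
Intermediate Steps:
Y = 1263 (Y = 9 - 3*(-418) = 9 + 1254 = 1263)
Y - L(-67, -63) = 1263 - (-67 - 63) = 1263 - 1*(-130) = 1263 + 130 = 1393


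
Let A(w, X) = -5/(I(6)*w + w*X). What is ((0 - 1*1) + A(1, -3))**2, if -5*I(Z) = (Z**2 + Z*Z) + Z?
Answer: 4624/8649 ≈ 0.53463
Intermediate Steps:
I(Z) = -2*Z**2/5 - Z/5 (I(Z) = -((Z**2 + Z*Z) + Z)/5 = -((Z**2 + Z**2) + Z)/5 = -(2*Z**2 + Z)/5 = -(Z + 2*Z**2)/5 = -2*Z**2/5 - Z/5)
A(w, X) = -5/(-78*w/5 + X*w) (A(w, X) = -5/((-1/5*6*(1 + 2*6))*w + w*X) = -5/((-1/5*6*(1 + 12))*w + X*w) = -5/((-1/5*6*13)*w + X*w) = -5/(-78*w/5 + X*w))
((0 - 1*1) + A(1, -3))**2 = ((0 - 1*1) - 25/(1*(-78 + 5*(-3))))**2 = ((0 - 1) - 25*1/(-78 - 15))**2 = (-1 - 25*1/(-93))**2 = (-1 - 25*1*(-1/93))**2 = (-1 + 25/93)**2 = (-68/93)**2 = 4624/8649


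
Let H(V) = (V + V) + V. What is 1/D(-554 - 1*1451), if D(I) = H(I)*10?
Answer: -1/60150 ≈ -1.6625e-5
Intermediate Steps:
H(V) = 3*V (H(V) = 2*V + V = 3*V)
D(I) = 30*I (D(I) = (3*I)*10 = 30*I)
1/D(-554 - 1*1451) = 1/(30*(-554 - 1*1451)) = 1/(30*(-554 - 1451)) = 1/(30*(-2005)) = 1/(-60150) = -1/60150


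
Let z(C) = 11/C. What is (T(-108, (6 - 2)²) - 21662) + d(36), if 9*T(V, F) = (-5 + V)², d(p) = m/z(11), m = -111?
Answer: -183188/9 ≈ -20354.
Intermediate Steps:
d(p) = -111 (d(p) = -111/1 = -111*1 = -111)
T(V, F) = (-5 + V)²/9
(T(-108, (6 - 2)²) - 21662) + d(36) = ((-5 - 108)²/9 - 21662) - 111 = ((⅑)*(-113)² - 21662) - 111 = ((⅑)*12769 - 21662) - 111 = (12769/9 - 21662) - 111 = -182189/9 - 111 = -183188/9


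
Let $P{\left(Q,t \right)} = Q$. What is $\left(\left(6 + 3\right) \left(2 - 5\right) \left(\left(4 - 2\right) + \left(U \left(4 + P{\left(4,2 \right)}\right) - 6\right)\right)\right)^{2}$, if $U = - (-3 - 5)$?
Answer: $2624400$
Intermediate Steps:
$U = 8$ ($U = \left(-1\right) \left(-8\right) = 8$)
$\left(\left(6 + 3\right) \left(2 - 5\right) \left(\left(4 - 2\right) + \left(U \left(4 + P{\left(4,2 \right)}\right) - 6\right)\right)\right)^{2} = \left(\left(6 + 3\right) \left(2 - 5\right) \left(\left(4 - 2\right) + \left(8 \left(4 + 4\right) - 6\right)\right)\right)^{2} = \left(9 \left(-3\right) \left(\left(4 - 2\right) + \left(8 \cdot 8 - 6\right)\right)\right)^{2} = \left(- 27 \left(2 + \left(64 - 6\right)\right)\right)^{2} = \left(- 27 \left(2 + 58\right)\right)^{2} = \left(\left(-27\right) 60\right)^{2} = \left(-1620\right)^{2} = 2624400$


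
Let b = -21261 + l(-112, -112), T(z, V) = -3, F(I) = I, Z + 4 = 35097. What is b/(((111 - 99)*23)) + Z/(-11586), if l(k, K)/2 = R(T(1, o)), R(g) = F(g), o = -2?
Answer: -42680855/532956 ≈ -80.083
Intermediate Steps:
Z = 35093 (Z = -4 + 35097 = 35093)
R(g) = g
l(k, K) = -6 (l(k, K) = 2*(-3) = -6)
b = -21267 (b = -21261 - 6 = -21267)
b/(((111 - 99)*23)) + Z/(-11586) = -21267*1/(23*(111 - 99)) + 35093/(-11586) = -21267/(12*23) + 35093*(-1/11586) = -21267/276 - 35093/11586 = -21267*1/276 - 35093/11586 = -7089/92 - 35093/11586 = -42680855/532956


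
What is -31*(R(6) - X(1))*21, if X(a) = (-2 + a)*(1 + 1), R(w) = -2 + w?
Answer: -3906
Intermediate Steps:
X(a) = -4 + 2*a (X(a) = (-2 + a)*2 = -4 + 2*a)
-31*(R(6) - X(1))*21 = -31*((-2 + 6) - (-4 + 2*1))*21 = -31*(4 - (-4 + 2))*21 = -31*(4 - 1*(-2))*21 = -31*(4 + 2)*21 = -31*6*21 = -186*21 = -3906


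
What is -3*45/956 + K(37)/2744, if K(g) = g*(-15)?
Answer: -225255/655816 ≈ -0.34347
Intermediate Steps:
K(g) = -15*g
-3*45/956 + K(37)/2744 = -3*45/956 - 15*37/2744 = -135*1/956 - 555*1/2744 = -135/956 - 555/2744 = -225255/655816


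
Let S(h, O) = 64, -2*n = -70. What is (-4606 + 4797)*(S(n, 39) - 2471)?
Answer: -459737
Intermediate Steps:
n = 35 (n = -½*(-70) = 35)
(-4606 + 4797)*(S(n, 39) - 2471) = (-4606 + 4797)*(64 - 2471) = 191*(-2407) = -459737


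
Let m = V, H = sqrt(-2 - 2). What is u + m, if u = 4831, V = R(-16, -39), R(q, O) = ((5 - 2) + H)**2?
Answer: 4836 + 12*I ≈ 4836.0 + 12.0*I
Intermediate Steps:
H = 2*I (H = sqrt(-4) = 2*I ≈ 2.0*I)
R(q, O) = (3 + 2*I)**2 (R(q, O) = ((5 - 2) + 2*I)**2 = (3 + 2*I)**2)
V = 5 + 12*I ≈ 5.0 + 12.0*I
m = 5 + 12*I ≈ 5.0 + 12.0*I
u + m = 4831 + (5 + 12*I) = 4836 + 12*I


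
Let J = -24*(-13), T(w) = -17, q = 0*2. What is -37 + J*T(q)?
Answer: -5341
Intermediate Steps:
q = 0
J = 312
-37 + J*T(q) = -37 + 312*(-17) = -37 - 5304 = -5341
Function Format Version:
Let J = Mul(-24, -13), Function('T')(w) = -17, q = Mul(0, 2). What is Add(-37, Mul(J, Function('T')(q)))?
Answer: -5341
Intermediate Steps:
q = 0
J = 312
Add(-37, Mul(J, Function('T')(q))) = Add(-37, Mul(312, -17)) = Add(-37, -5304) = -5341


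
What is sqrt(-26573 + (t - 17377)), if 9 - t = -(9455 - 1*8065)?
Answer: I*sqrt(42551) ≈ 206.28*I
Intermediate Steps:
t = 1399 (t = 9 - (-1)*(9455 - 1*8065) = 9 - (-1)*(9455 - 8065) = 9 - (-1)*1390 = 9 - 1*(-1390) = 9 + 1390 = 1399)
sqrt(-26573 + (t - 17377)) = sqrt(-26573 + (1399 - 17377)) = sqrt(-26573 - 15978) = sqrt(-42551) = I*sqrt(42551)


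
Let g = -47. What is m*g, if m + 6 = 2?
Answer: 188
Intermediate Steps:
m = -4 (m = -6 + 2 = -4)
m*g = -4*(-47) = 188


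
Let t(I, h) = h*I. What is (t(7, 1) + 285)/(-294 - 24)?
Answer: -146/159 ≈ -0.91824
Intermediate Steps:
t(I, h) = I*h
(t(7, 1) + 285)/(-294 - 24) = (7*1 + 285)/(-294 - 24) = (7 + 285)/(-318) = 292*(-1/318) = -146/159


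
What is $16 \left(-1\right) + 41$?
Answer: $25$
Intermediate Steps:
$16 \left(-1\right) + 41 = -16 + 41 = 25$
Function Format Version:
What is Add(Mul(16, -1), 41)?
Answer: 25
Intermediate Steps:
Add(Mul(16, -1), 41) = Add(-16, 41) = 25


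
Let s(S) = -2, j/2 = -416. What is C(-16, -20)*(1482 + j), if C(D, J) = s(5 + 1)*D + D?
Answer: 10400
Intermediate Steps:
j = -832 (j = 2*(-416) = -832)
C(D, J) = -D (C(D, J) = -2*D + D = -D)
C(-16, -20)*(1482 + j) = (-1*(-16))*(1482 - 832) = 16*650 = 10400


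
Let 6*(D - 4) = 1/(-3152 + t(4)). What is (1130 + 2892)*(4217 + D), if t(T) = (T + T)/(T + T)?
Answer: 160482274475/9453 ≈ 1.6977e+7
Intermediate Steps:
t(T) = 1 (t(T) = (2*T)/((2*T)) = (2*T)*(1/(2*T)) = 1)
D = 75623/18906 (D = 4 + 1/(6*(-3152 + 1)) = 4 + (⅙)/(-3151) = 4 + (⅙)*(-1/3151) = 4 - 1/18906 = 75623/18906 ≈ 3.9999)
(1130 + 2892)*(4217 + D) = (1130 + 2892)*(4217 + 75623/18906) = 4022*(79802225/18906) = 160482274475/9453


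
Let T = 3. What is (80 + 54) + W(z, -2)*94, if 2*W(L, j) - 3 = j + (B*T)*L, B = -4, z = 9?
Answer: -4895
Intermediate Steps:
W(L, j) = 3/2 + j/2 - 6*L (W(L, j) = 3/2 + (j + (-4*3)*L)/2 = 3/2 + (j - 12*L)/2 = 3/2 + (j/2 - 6*L) = 3/2 + j/2 - 6*L)
(80 + 54) + W(z, -2)*94 = (80 + 54) + (3/2 + (½)*(-2) - 6*9)*94 = 134 + (3/2 - 1 - 54)*94 = 134 - 107/2*94 = 134 - 5029 = -4895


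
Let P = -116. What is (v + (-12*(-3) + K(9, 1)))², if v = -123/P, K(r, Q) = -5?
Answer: 13830961/13456 ≈ 1027.9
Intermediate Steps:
v = 123/116 (v = -123/(-116) = -123*(-1/116) = 123/116 ≈ 1.0603)
(v + (-12*(-3) + K(9, 1)))² = (123/116 + (-12*(-3) - 5))² = (123/116 + (36 - 5))² = (123/116 + 31)² = (3719/116)² = 13830961/13456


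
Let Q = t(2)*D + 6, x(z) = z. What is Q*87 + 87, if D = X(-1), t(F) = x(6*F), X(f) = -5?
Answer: -4611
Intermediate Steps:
t(F) = 6*F
D = -5
Q = -54 (Q = (6*2)*(-5) + 6 = 12*(-5) + 6 = -60 + 6 = -54)
Q*87 + 87 = -54*87 + 87 = -4698 + 87 = -4611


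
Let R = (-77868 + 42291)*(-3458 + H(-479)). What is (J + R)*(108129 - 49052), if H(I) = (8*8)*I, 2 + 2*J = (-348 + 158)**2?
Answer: 71701272063679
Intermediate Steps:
J = 18049 (J = -1 + (-348 + 158)**2/2 = -1 + (1/2)*(-190)**2 = -1 + (1/2)*36100 = -1 + 18050 = 18049)
H(I) = 64*I
R = 1213673778 (R = (-77868 + 42291)*(-3458 + 64*(-479)) = -35577*(-3458 - 30656) = -35577*(-34114) = 1213673778)
(J + R)*(108129 - 49052) = (18049 + 1213673778)*(108129 - 49052) = 1213691827*59077 = 71701272063679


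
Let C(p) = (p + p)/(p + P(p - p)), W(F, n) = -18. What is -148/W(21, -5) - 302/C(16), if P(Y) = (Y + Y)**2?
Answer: -1285/9 ≈ -142.78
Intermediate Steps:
P(Y) = 4*Y**2 (P(Y) = (2*Y)**2 = 4*Y**2)
C(p) = 2 (C(p) = (p + p)/(p + 4*(p - p)**2) = (2*p)/(p + 4*0**2) = (2*p)/(p + 4*0) = (2*p)/(p + 0) = (2*p)/p = 2)
-148/W(21, -5) - 302/C(16) = -148/(-18) - 302/2 = -148*(-1/18) - 302*1/2 = 74/9 - 151 = -1285/9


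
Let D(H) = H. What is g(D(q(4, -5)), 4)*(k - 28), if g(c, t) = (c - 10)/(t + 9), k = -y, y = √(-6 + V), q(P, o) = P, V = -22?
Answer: 168/13 + 12*I*√7/13 ≈ 12.923 + 2.4422*I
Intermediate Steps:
y = 2*I*√7 (y = √(-6 - 22) = √(-28) = 2*I*√7 ≈ 5.2915*I)
k = -2*I*√7 ≈ -5.2915*I
g(c, t) = (-10 + c)/(9 + t)
g(D(q(4, -5)), 4)*(k - 28) = ((-10 + 4)/(9 + 4))*(-2*I*√7 - 28) = (-6/13)*(-28 - 2*I*√7) = ((1/13)*(-6))*(-28 - 2*I*√7) = -6*(-28 - 2*I*√7)/13 = 168/13 + 12*I*√7/13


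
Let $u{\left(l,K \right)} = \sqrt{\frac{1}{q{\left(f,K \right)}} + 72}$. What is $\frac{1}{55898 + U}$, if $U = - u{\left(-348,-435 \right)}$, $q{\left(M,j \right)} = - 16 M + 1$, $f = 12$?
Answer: $\frac{10676518}{596795989413} + \frac{\sqrt{2626441}}{596795989413} \approx 1.7892 \cdot 10^{-5}$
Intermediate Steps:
$q{\left(M,j \right)} = 1 - 16 M$
$u{\left(l,K \right)} = \frac{\sqrt{2626441}}{191}$ ($u{\left(l,K \right)} = \sqrt{\frac{1}{1 - 192} + 72} = \sqrt{\frac{1}{-191} + 72} = \sqrt{- \frac{1}{191} + 72} = \sqrt{\frac{13751}{191}} = \frac{\sqrt{2626441}}{191}$)
$U = - \frac{\sqrt{2626441}}{191} \approx -8.485$
$\frac{1}{55898 + U} = \frac{1}{55898 - \frac{\sqrt{2626441}}{191}}$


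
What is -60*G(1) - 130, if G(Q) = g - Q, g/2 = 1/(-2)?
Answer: -10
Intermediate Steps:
g = -1 (g = 2/(-2) = 2*(-½) = -1)
G(Q) = -1 - Q
-60*G(1) - 130 = -60*(-1 - 1*1) - 130 = -60*(-1 - 1) - 130 = -60*(-2) - 130 = 120 - 130 = -10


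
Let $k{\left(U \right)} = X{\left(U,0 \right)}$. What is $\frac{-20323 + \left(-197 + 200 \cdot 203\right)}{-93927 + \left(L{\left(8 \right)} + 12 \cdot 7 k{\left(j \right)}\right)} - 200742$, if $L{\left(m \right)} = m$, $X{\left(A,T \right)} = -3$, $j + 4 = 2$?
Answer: $- \frac{18904094962}{94171} \approx -2.0074 \cdot 10^{5}$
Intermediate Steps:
$j = -2$ ($j = -4 + 2 = -2$)
$k{\left(U \right)} = -3$
$\frac{-20323 + \left(-197 + 200 \cdot 203\right)}{-93927 + \left(L{\left(8 \right)} + 12 \cdot 7 k{\left(j \right)}\right)} - 200742 = \frac{-20323 + \left(-197 + 200 \cdot 203\right)}{-93927 + \left(8 + 12 \cdot 7 \left(-3\right)\right)} - 200742 = \frac{-20323 + \left(-197 + 40600\right)}{-93927 + \left(8 + 84 \left(-3\right)\right)} - 200742 = \frac{-20323 + 40403}{-93927 + \left(8 - 252\right)} - 200742 = \frac{20080}{-93927 - 244} - 200742 = \frac{20080}{-94171} - 200742 = 20080 \left(- \frac{1}{94171}\right) - 200742 = - \frac{20080}{94171} - 200742 = - \frac{18904094962}{94171}$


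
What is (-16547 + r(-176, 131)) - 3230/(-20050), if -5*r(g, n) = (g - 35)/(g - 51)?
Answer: -1506226027/91027 ≈ -16547.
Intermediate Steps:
r(g, n) = -(-35 + g)/(5*(-51 + g)) (r(g, n) = -(g - 35)/(5*(g - 51)) = -(-35 + g)/(5*(-51 + g)))
(-16547 + r(-176, 131)) - 3230/(-20050) = (-16547 + (35 - 1*(-176))/(5*(-51 - 176))) - 3230/(-20050) = (-16547 + (⅕)*(35 + 176)/(-227)) - 3230*(-1/20050) = (-16547 + (⅕)*(-1/227)*211) + 323/2005 = (-16547 - 211/1135) + 323/2005 = -18781056/1135 + 323/2005 = -1506226027/91027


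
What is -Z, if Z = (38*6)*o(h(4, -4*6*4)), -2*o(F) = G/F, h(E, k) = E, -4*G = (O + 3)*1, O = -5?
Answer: 57/4 ≈ 14.250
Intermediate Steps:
G = ½ (G = -(-5 + 3)/4 = -(-1)/2 = -¼*(-2) = ½ ≈ 0.50000)
o(F) = -1/(4*F)
Z = -57/4 (Z = (38*6)*(-¼/4) = 228*(-¼*¼) = 228*(-1/16) = -57/4 ≈ -14.250)
-Z = -1*(-57/4) = 57/4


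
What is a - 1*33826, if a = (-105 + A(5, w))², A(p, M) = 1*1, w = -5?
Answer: -23010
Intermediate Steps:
A(p, M) = 1
a = 10816 (a = (-105 + 1)² = (-104)² = 10816)
a - 1*33826 = 10816 - 1*33826 = 10816 - 33826 = -23010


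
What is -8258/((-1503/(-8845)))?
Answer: -73042010/1503 ≈ -48598.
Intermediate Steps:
-8258/((-1503/(-8845))) = -8258/((-1503*(-1/8845))) = -8258/1503/8845 = -8258*8845/1503 = -73042010/1503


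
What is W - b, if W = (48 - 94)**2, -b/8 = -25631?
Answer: -202932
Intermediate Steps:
b = 205048 (b = -8*(-25631) = 205048)
W = 2116 (W = (-46)**2 = 2116)
W - b = 2116 - 1*205048 = 2116 - 205048 = -202932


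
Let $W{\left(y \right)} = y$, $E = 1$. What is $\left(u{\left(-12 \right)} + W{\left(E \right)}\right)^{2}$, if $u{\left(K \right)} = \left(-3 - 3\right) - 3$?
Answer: $64$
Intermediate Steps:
$u{\left(K \right)} = -9$ ($u{\left(K \right)} = \left(-3 - 3\right) - 3 = -6 - 3 = -9$)
$\left(u{\left(-12 \right)} + W{\left(E \right)}\right)^{2} = \left(-9 + 1\right)^{2} = \left(-8\right)^{2} = 64$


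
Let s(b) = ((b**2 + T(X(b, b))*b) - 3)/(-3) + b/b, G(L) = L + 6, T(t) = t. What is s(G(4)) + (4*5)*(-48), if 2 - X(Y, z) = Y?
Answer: -2894/3 ≈ -964.67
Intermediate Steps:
X(Y, z) = 2 - Y
G(L) = 6 + L
s(b) = 2 - b**2/3 - b*(2 - b)/3 (s(b) = ((b**2 + (2 - b)*b) - 3)/(-3) + b/b = ((b**2 + b*(2 - b)) - 3)*(-1/3) + 1 = (-3 + b**2 + b*(2 - b))*(-1/3) + 1 = (1 - b**2/3 - b*(2 - b)/3) + 1 = 2 - b**2/3 - b*(2 - b)/3)
s(G(4)) + (4*5)*(-48) = (2 - 2*(6 + 4)/3) + (4*5)*(-48) = (2 - 2/3*10) + 20*(-48) = (2 - 20/3) - 960 = -14/3 - 960 = -2894/3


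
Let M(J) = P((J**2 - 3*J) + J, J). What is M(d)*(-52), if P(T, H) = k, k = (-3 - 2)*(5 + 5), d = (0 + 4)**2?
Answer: 2600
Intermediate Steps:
d = 16 (d = 4**2 = 16)
k = -50 (k = -5*10 = -50)
P(T, H) = -50
M(J) = -50
M(d)*(-52) = -50*(-52) = 2600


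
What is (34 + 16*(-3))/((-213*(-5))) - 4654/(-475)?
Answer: 989972/101175 ≈ 9.7847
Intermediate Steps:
(34 + 16*(-3))/((-213*(-5))) - 4654/(-475) = (34 - 48)/1065 - 4654*(-1/475) = -14*1/1065 + 4654/475 = -14/1065 + 4654/475 = 989972/101175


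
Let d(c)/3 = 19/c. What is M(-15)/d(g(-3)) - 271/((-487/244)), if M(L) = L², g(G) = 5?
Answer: 1438981/9253 ≈ 155.52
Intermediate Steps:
d(c) = 57/c (d(c) = 3*(19/c) = 57/c)
M(-15)/d(g(-3)) - 271/((-487/244)) = (-15)²/((57/5)) - 271/((-487/244)) = 225/((57*(⅕))) - 271/((-487*1/244)) = 225/(57/5) - 271/(-487/244) = 225*(5/57) - 271*(-244/487) = 375/19 + 66124/487 = 1438981/9253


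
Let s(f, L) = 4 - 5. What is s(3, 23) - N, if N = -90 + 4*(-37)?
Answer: 237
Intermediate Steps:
N = -238 (N = -90 - 148 = -238)
s(f, L) = -1
s(3, 23) - N = -1 - 1*(-238) = -1 + 238 = 237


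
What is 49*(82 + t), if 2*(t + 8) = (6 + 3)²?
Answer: 11221/2 ≈ 5610.5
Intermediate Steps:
t = 65/2 (t = -8 + (6 + 3)²/2 = -8 + (½)*9² = -8 + (½)*81 = -8 + 81/2 = 65/2 ≈ 32.500)
49*(82 + t) = 49*(82 + 65/2) = 49*(229/2) = 11221/2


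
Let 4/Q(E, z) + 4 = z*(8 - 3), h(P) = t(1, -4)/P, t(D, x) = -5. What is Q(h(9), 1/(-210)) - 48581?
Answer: -8210357/169 ≈ -48582.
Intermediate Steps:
h(P) = -5/P
Q(E, z) = 4/(-4 + 5*z) (Q(E, z) = 4/(-4 + z*(8 - 3)) = 4/(-4 + z*5) = 4/(-4 + 5*z))
Q(h(9), 1/(-210)) - 48581 = 4/(-4 + 5/(-210)) - 48581 = 4/(-4 + 5*(-1/210)) - 48581 = 4/(-4 - 1/42) - 48581 = 4/(-169/42) - 48581 = 4*(-42/169) - 48581 = -168/169 - 48581 = -8210357/169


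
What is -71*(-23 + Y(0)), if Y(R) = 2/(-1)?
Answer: 1775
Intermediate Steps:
Y(R) = -2 (Y(R) = 2*(-1) = -2)
-71*(-23 + Y(0)) = -71*(-23 - 2) = -71*(-25) = 1775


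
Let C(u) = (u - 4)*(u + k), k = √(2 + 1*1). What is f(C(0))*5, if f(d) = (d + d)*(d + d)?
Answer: 960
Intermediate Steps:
k = √3 (k = √(2 + 1) = √3 ≈ 1.7320)
C(u) = (-4 + u)*(u + √3) (C(u) = (u - 4)*(u + √3) = (-4 + u)*(u + √3))
f(d) = 4*d² (f(d) = (2*d)*(2*d) = 4*d²)
f(C(0))*5 = (4*(0² - 4*0 - 4*√3 + 0*√3)²)*5 = (4*(0 + 0 - 4*√3 + 0)²)*5 = (4*(-4*√3)²)*5 = (4*48)*5 = 192*5 = 960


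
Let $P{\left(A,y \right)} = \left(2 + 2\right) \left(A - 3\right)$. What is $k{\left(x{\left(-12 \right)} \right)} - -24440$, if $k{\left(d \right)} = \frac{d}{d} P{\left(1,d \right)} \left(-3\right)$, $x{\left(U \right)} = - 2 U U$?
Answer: $24464$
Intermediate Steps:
$P{\left(A,y \right)} = -12 + 4 A$ ($P{\left(A,y \right)} = 4 \left(-3 + A\right) = -12 + 4 A$)
$x{\left(U \right)} = - 2 U^{2}$
$k{\left(d \right)} = 24$ ($k{\left(d \right)} = \frac{d}{d} \left(-12 + 4 \cdot 1\right) \left(-3\right) = 1 \left(-12 + 4\right) \left(-3\right) = 1 \left(-8\right) \left(-3\right) = \left(-8\right) \left(-3\right) = 24$)
$k{\left(x{\left(-12 \right)} \right)} - -24440 = 24 - -24440 = 24 + 24440 = 24464$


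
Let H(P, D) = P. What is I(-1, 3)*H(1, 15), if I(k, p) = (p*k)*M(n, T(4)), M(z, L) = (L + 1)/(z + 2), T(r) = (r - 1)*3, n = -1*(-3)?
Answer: -6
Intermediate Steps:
n = 3
T(r) = -3 + 3*r (T(r) = (-1 + r)*3 = -3 + 3*r)
M(z, L) = (1 + L)/(2 + z)
I(k, p) = 2*k*p (I(k, p) = (p*k)*((1 + (-3 + 3*4))/(2 + 3)) = (k*p)*((1 + (-3 + 12))/5) = (k*p)*((1 + 9)/5) = (k*p)*((⅕)*10) = (k*p)*2 = 2*k*p)
I(-1, 3)*H(1, 15) = (2*(-1)*3)*1 = -6*1 = -6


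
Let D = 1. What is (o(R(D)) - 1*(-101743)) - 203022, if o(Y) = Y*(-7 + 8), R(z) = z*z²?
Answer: -101278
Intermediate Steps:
R(z) = z³
o(Y) = Y (o(Y) = Y*1 = Y)
(o(R(D)) - 1*(-101743)) - 203022 = (1³ - 1*(-101743)) - 203022 = (1 + 101743) - 203022 = 101744 - 203022 = -101278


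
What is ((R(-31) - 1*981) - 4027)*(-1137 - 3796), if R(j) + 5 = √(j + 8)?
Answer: 24729129 - 4933*I*√23 ≈ 2.4729e+7 - 23658.0*I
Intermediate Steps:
R(j) = -5 + √(8 + j) (R(j) = -5 + √(j + 8) = -5 + √(8 + j))
((R(-31) - 1*981) - 4027)*(-1137 - 3796) = (((-5 + √(8 - 31)) - 1*981) - 4027)*(-1137 - 3796) = (((-5 + √(-23)) - 981) - 4027)*(-4933) = (((-5 + I*√23) - 981) - 4027)*(-4933) = ((-986 + I*√23) - 4027)*(-4933) = (-5013 + I*√23)*(-4933) = 24729129 - 4933*I*√23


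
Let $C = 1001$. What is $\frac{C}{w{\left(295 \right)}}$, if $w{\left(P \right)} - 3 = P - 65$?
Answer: $\frac{1001}{233} \approx 4.2961$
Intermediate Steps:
$w{\left(P \right)} = -62 + P$ ($w{\left(P \right)} = 3 + \left(P - 65\right) = 3 + \left(-65 + P\right) = -62 + P$)
$\frac{C}{w{\left(295 \right)}} = \frac{1001}{-62 + 295} = \frac{1001}{233}$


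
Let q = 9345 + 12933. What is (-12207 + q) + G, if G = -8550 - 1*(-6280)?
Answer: 7801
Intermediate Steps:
G = -2270 (G = -8550 + 6280 = -2270)
q = 22278
(-12207 + q) + G = (-12207 + 22278) - 2270 = 10071 - 2270 = 7801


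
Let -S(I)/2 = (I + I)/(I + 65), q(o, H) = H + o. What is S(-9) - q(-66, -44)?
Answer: 1549/14 ≈ 110.64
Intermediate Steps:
S(I) = -4*I/(65 + I) (S(I) = -2*(I + I)/(I + 65) = -2*2*I/(65 + I) = -4*I/(65 + I))
S(-9) - q(-66, -44) = -4*(-9)/(65 - 9) - (-44 - 66) = -4*(-9)/56 - 1*(-110) = -4*(-9)*1/56 + 110 = 9/14 + 110 = 1549/14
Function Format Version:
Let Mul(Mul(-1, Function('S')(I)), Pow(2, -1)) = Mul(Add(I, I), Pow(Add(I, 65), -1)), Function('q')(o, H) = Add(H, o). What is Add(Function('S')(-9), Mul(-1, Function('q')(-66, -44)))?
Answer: Rational(1549, 14) ≈ 110.64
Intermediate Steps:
Function('S')(I) = Mul(-4, I, Pow(Add(65, I), -1)) (Function('S')(I) = Mul(-2, Mul(Add(I, I), Pow(Add(I, 65), -1))) = Mul(-2, Mul(Mul(2, I), Pow(Add(65, I), -1))) = Mul(-2, Mul(2, I, Pow(Add(65, I), -1))) = Mul(-4, I, Pow(Add(65, I), -1)))
Add(Function('S')(-9), Mul(-1, Function('q')(-66, -44))) = Add(Mul(-4, -9, Pow(Add(65, -9), -1)), Mul(-1, Add(-44, -66))) = Add(Mul(-4, -9, Pow(56, -1)), Mul(-1, -110)) = Add(Mul(-4, -9, Rational(1, 56)), 110) = Add(Rational(9, 14), 110) = Rational(1549, 14)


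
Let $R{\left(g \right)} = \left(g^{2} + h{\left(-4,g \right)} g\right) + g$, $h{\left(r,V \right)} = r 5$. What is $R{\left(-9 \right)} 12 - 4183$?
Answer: $-1159$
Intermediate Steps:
$h{\left(r,V \right)} = 5 r$
$R{\left(g \right)} = g^{2} - 19 g$ ($R{\left(g \right)} = \left(g^{2} + 5 \left(-4\right) g\right) + g = \left(g^{2} - 20 g\right) + g = g^{2} - 19 g$)
$R{\left(-9 \right)} 12 - 4183 = - 9 \left(-19 - 9\right) 12 - 4183 = \left(-9\right) \left(-28\right) 12 - 4183 = 252 \cdot 12 - 4183 = 3024 - 4183 = -1159$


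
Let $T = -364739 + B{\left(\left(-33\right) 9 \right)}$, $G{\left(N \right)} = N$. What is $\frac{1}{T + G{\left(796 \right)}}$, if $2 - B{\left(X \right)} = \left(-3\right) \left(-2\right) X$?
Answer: $- \frac{1}{362159} \approx -2.7612 \cdot 10^{-6}$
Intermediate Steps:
$B{\left(X \right)} = 2 - 6 X$ ($B{\left(X \right)} = 2 - \left(-3\right) \left(-2\right) X = 2 - 6 X$)
$T = -362955$ ($T = -364739 - \left(-2 + 6 \left(\left(-33\right) 9\right)\right) = -364739 + \left(2 - -1782\right) = -364739 + \left(2 + 1782\right) = -364739 + 1784 = -362955$)
$\frac{1}{T + G{\left(796 \right)}} = \frac{1}{-362955 + 796} = \frac{1}{-362159} = - \frac{1}{362159}$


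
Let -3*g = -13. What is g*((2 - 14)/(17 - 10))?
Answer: -52/7 ≈ -7.4286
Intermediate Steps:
g = 13/3 (g = -⅓*(-13) = 13/3 ≈ 4.3333)
g*((2 - 14)/(17 - 10)) = 13*((2 - 14)/(17 - 10))/3 = 13*(-12/7)/3 = 13*(-12*⅐)/3 = (13/3)*(-12/7) = -52/7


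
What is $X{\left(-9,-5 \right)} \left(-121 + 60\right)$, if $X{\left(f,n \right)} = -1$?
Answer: $61$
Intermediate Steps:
$X{\left(-9,-5 \right)} \left(-121 + 60\right) = - (-121 + 60) = \left(-1\right) \left(-61\right) = 61$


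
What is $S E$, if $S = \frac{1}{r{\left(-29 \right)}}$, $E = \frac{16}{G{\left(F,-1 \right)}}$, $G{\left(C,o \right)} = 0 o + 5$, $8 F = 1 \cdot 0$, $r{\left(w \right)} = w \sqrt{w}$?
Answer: $\frac{16 i \sqrt{29}}{4205} \approx 0.020491 i$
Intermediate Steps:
$r{\left(w \right)} = w^{\frac{3}{2}}$
$F = 0$ ($F = \frac{1 \cdot 0}{8} = \frac{1}{8} \cdot 0 = 0$)
$G{\left(C,o \right)} = 5$ ($G{\left(C,o \right)} = 0 + 5 = 5$)
$E = \frac{16}{5} \approx 3.2$
$S = \frac{i \sqrt{29}}{841}$ ($S = \frac{1}{\left(-29\right)^{\frac{3}{2}}} = \frac{1}{\left(-29\right) i \sqrt{29}} = \frac{i \sqrt{29}}{841} \approx 0.0064033 i$)
$S E = \frac{i \sqrt{29}}{841} \cdot \frac{16}{5} = \frac{16 i \sqrt{29}}{4205}$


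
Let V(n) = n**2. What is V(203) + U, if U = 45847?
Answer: 87056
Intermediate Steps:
V(203) + U = 203**2 + 45847 = 41209 + 45847 = 87056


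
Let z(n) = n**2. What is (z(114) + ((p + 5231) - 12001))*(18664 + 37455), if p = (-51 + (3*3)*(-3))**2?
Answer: 690824890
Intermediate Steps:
p = 6084 (p = (-51 + 9*(-3))**2 = (-51 - 27)**2 = (-78)**2 = 6084)
(z(114) + ((p + 5231) - 12001))*(18664 + 37455) = (114**2 + ((6084 + 5231) - 12001))*(18664 + 37455) = (12996 + (11315 - 12001))*56119 = (12996 - 686)*56119 = 12310*56119 = 690824890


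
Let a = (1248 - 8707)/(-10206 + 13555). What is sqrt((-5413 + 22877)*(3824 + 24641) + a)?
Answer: sqrt(5575517765740569)/3349 ≈ 22296.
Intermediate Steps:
a = -7459/3349 ≈ -2.2272
sqrt((-5413 + 22877)*(3824 + 24641) + a) = sqrt((-5413 + 22877)*(3824 + 24641) - 7459/3349) = sqrt(17464*28465 - 7459/3349) = sqrt(497112760 - 7459/3349) = sqrt(1664830625781/3349) = sqrt(5575517765740569)/3349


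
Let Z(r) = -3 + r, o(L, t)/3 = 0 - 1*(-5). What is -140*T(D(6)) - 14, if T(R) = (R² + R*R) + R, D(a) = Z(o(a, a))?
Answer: -42014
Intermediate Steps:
o(L, t) = 15 (o(L, t) = 3*(0 - 1*(-5)) = 3*(0 + 5) = 3*5 = 15)
D(a) = 12 (D(a) = -3 + 15 = 12)
T(R) = R + 2*R² (T(R) = (R² + R²) + R = 2*R² + R = R + 2*R²)
-140*T(D(6)) - 14 = -1680*(1 + 2*12) - 14 = -1680*(1 + 24) - 14 = -1680*25 - 14 = -140*300 - 14 = -42000 - 14 = -42014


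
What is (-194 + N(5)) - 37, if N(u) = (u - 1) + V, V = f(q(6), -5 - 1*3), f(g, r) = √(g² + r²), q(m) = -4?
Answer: -227 + 4*√5 ≈ -218.06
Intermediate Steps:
V = 4*√5 (V = √((-4)² + (-5 - 1*3)²) = √(16 + (-5 - 3)²) = √(16 + (-8)²) = √(16 + 64) = √80 = 4*√5 ≈ 8.9443)
N(u) = -1 + u + 4*√5 (N(u) = (u - 1) + 4*√5 = (-1 + u) + 4*√5 = -1 + u + 4*√5)
(-194 + N(5)) - 37 = (-194 + (-1 + 5 + 4*√5)) - 37 = (-194 + (4 + 4*√5)) - 37 = (-190 + 4*√5) - 37 = -227 + 4*√5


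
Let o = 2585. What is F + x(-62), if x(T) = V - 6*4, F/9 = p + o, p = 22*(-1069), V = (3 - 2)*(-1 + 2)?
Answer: -188420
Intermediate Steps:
V = 1 (V = 1*1 = 1)
p = -23518
F = -188397 (F = 9*(-23518 + 2585) = 9*(-20933) = -188397)
x(T) = -23 (x(T) = 1 - 6*4 = 1 - 24 = -23)
F + x(-62) = -188397 - 23 = -188420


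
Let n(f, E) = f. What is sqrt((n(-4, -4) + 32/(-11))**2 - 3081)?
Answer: 5*I*sqrt(14681)/11 ≈ 55.075*I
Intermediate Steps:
sqrt((n(-4, -4) + 32/(-11))**2 - 3081) = sqrt((-4 + 32/(-11))**2 - 3081) = sqrt((-4 + 32*(-1/11))**2 - 3081) = sqrt((-4 - 32/11)**2 - 3081) = sqrt((-76/11)**2 - 3081) = sqrt(5776/121 - 3081) = sqrt(-367025/121) = 5*I*sqrt(14681)/11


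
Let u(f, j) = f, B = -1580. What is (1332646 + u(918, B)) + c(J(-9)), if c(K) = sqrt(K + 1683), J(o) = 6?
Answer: 1333564 + sqrt(1689) ≈ 1.3336e+6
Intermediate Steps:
c(K) = sqrt(1683 + K)
(1332646 + u(918, B)) + c(J(-9)) = (1332646 + 918) + sqrt(1683 + 6) = 1333564 + sqrt(1689)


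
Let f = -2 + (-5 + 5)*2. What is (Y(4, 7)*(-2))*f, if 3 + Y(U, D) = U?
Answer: 4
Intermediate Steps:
Y(U, D) = -3 + U
f = -2 (f = -2 + 0*2 = -2 + 0 = -2)
(Y(4, 7)*(-2))*f = ((-3 + 4)*(-2))*(-2) = (1*(-2))*(-2) = -2*(-2) = 4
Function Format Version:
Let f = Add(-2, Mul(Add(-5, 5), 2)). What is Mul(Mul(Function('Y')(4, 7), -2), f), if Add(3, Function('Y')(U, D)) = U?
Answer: 4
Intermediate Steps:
Function('Y')(U, D) = Add(-3, U)
f = -2 (f = Add(-2, Mul(0, 2)) = Add(-2, 0) = -2)
Mul(Mul(Function('Y')(4, 7), -2), f) = Mul(Mul(Add(-3, 4), -2), -2) = Mul(Mul(1, -2), -2) = Mul(-2, -2) = 4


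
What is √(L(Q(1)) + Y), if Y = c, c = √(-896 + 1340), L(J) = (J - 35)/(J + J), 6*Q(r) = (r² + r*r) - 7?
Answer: √(86 + 8*√111)/2 ≈ 6.5247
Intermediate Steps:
Q(r) = -7/6 + r²/3 (Q(r) = ((r² + r*r) - 7)/6 = ((r² + r²) - 7)/6 = (2*r² - 7)/6 = (-7 + 2*r²)/6 = -7/6 + r²/3)
L(J) = (-35 + J)/(2*J) (L(J) = (-35 + J)/((2*J)) = (-35 + J)*(1/(2*J)) = (-35 + J)/(2*J))
c = 2*√111 (c = √444 = 2*√111 ≈ 21.071)
Y = 2*√111 ≈ 21.071
√(L(Q(1)) + Y) = √((-35 + (-7/6 + (⅓)*1²))/(2*(-7/6 + (⅓)*1²)) + 2*√111) = √((-35 + (-7/6 + (⅓)*1))/(2*(-7/6 + (⅓)*1)) + 2*√111) = √((-35 + (-7/6 + ⅓))/(2*(-7/6 + ⅓)) + 2*√111) = √((-35 - ⅚)/(2*(-⅚)) + 2*√111) = √((½)*(-6/5)*(-215/6) + 2*√111) = √(43/2 + 2*√111)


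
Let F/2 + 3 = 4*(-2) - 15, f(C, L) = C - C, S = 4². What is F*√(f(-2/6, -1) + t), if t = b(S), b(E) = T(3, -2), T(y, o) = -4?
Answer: -104*I ≈ -104.0*I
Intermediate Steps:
S = 16
b(E) = -4
f(C, L) = 0
t = -4
F = -52 (F = -6 + 2*(4*(-2) - 15) = -6 + 2*(-8 - 15) = -6 + 2*(-23) = -6 - 46 = -52)
F*√(f(-2/6, -1) + t) = -52*√(0 - 4) = -104*I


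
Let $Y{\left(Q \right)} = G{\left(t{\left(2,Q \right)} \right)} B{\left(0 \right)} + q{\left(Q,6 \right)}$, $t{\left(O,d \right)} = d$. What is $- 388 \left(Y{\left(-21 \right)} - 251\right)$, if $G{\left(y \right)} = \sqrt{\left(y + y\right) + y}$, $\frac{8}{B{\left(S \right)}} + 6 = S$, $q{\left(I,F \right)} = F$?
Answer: $95060 + 1552 i \sqrt{7} \approx 95060.0 + 4106.2 i$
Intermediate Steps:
$B{\left(S \right)} = \frac{8}{-6 + S}$
$G{\left(y \right)} = \sqrt{3} \sqrt{y}$ ($G{\left(y \right)} = \sqrt{2 y + y} = \sqrt{3 y} = \sqrt{3} \sqrt{y}$)
$Y{\left(Q \right)} = 6 - \frac{4 \sqrt{3} \sqrt{Q}}{3}$ ($Y{\left(Q \right)} = \sqrt{3} \sqrt{Q} \frac{8}{-6 + 0} + 6 = \sqrt{3} \sqrt{Q} \frac{8}{-6} + 6 = \sqrt{3} \sqrt{Q} 8 \left(- \frac{1}{6}\right) + 6 = \sqrt{3} \sqrt{Q} \left(- \frac{4}{3}\right) + 6 = - \frac{4 \sqrt{3} \sqrt{Q}}{3} + 6 = 6 - \frac{4 \sqrt{3} \sqrt{Q}}{3}$)
$- 388 \left(Y{\left(-21 \right)} - 251\right) = - 388 \left(\left(6 - \frac{4 \sqrt{3} \sqrt{-21}}{3}\right) - 251\right) = - 388 \left(\left(6 - \frac{4 \sqrt{3} i \sqrt{21}}{3}\right) - 251\right) = - 388 \left(\left(6 - 4 i \sqrt{7}\right) - 251\right) = - 388 \left(-245 - 4 i \sqrt{7}\right) = 95060 + 1552 i \sqrt{7}$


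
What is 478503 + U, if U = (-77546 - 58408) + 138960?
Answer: 481509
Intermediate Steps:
U = 3006 (U = -135954 + 138960 = 3006)
478503 + U = 478503 + 3006 = 481509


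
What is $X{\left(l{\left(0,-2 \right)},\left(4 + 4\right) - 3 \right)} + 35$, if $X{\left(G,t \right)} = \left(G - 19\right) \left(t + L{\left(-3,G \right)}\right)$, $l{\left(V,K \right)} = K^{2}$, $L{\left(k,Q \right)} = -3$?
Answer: $5$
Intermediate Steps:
$X{\left(G,t \right)} = \left(-19 + G\right) \left(-3 + t\right)$ ($X{\left(G,t \right)} = \left(G - 19\right) \left(t - 3\right) = \left(-19 + G\right) \left(-3 + t\right)$)
$X{\left(l{\left(0,-2 \right)},\left(4 + 4\right) - 3 \right)} + 35 = \left(57 - 19 \left(\left(4 + 4\right) - 3\right) - 3 \left(-2\right)^{2} + \left(-2\right)^{2} \left(\left(4 + 4\right) - 3\right)\right) + 35 = \left(57 - 19 \left(8 - 3\right) - 12 + 4 \left(8 - 3\right)\right) + 35 = \left(57 - 95 - 12 + 4 \cdot 5\right) + 35 = \left(57 - 95 - 12 + 20\right) + 35 = -30 + 35 = 5$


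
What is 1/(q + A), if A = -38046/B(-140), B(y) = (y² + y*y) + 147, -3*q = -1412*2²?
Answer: 118041/222117718 ≈ 0.00053143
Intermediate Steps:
q = 5648/3 (q = -(-1412)*2²/3 = -(-1412)*4/3 = -⅓*(-5648) = 5648/3 ≈ 1882.7)
B(y) = 147 + 2*y² (B(y) = (y² + y²) + 147 = 2*y² + 147 = 147 + 2*y²)
A = -38046/39347 (A = -38046/(147 + 2*(-140)²) = -38046/(147 + 2*19600) = -38046/(147 + 39200) = -38046/39347 ≈ -0.96694)
1/(q + A) = 1/(5648/3 - 38046/39347) = 1/(222117718/118041) = 118041/222117718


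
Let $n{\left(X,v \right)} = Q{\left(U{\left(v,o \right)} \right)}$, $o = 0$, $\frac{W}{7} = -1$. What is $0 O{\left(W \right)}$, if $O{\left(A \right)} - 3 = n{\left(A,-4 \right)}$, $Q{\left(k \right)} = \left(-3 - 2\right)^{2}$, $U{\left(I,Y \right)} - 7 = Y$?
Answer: $0$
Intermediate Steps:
$W = -7$ ($W = 7 \left(-1\right) = -7$)
$U{\left(I,Y \right)} = 7 + Y$
$Q{\left(k \right)} = 25$ ($Q{\left(k \right)} = \left(-5\right)^{2} = 25$)
$n{\left(X,v \right)} = 25$
$O{\left(A \right)} = 28$ ($O{\left(A \right)} = 3 + 25 = 28$)
$0 O{\left(W \right)} = 0 \cdot 28 = 0$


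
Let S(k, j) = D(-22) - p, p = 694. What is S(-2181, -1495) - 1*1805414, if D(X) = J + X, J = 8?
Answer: -1806122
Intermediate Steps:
D(X) = 8 + X
S(k, j) = -708 (S(k, j) = (8 - 22) - 1*694 = -14 - 694 = -708)
S(-2181, -1495) - 1*1805414 = -708 - 1*1805414 = -708 - 1805414 = -1806122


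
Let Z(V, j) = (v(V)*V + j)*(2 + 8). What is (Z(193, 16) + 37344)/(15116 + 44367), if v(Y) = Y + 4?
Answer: 417714/59483 ≈ 7.0224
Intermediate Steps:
v(Y) = 4 + Y
Z(V, j) = 10*j + 10*V*(4 + V) (Z(V, j) = ((4 + V)*V + j)*(2 + 8) = (V*(4 + V) + j)*10 = (j + V*(4 + V))*10 = 10*j + 10*V*(4 + V))
(Z(193, 16) + 37344)/(15116 + 44367) = ((10*16 + 10*193*(4 + 193)) + 37344)/(15116 + 44367) = ((160 + 10*193*197) + 37344)/59483 = ((160 + 380210) + 37344)*(1/59483) = (380370 + 37344)*(1/59483) = 417714*(1/59483) = 417714/59483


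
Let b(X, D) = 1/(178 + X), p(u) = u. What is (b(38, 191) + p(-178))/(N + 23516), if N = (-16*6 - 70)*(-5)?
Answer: -38447/5258736 ≈ -0.0073111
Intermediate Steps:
N = 830 (N = (-96 - 70)*(-5) = -166*(-5) = 830)
(b(38, 191) + p(-178))/(N + 23516) = (1/(178 + 38) - 178)/(830 + 23516) = (1/216 - 178)/24346 = (1/216 - 178)*(1/24346) = -38447/216*1/24346 = -38447/5258736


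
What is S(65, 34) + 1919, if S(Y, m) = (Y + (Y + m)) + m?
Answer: 2117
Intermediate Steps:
S(Y, m) = 2*Y + 2*m (S(Y, m) = (m + 2*Y) + m = 2*Y + 2*m)
S(65, 34) + 1919 = (2*65 + 2*34) + 1919 = (130 + 68) + 1919 = 198 + 1919 = 2117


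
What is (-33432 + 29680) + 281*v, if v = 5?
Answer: -2347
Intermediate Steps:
(-33432 + 29680) + 281*v = (-33432 + 29680) + 281*5 = -3752 + 1405 = -2347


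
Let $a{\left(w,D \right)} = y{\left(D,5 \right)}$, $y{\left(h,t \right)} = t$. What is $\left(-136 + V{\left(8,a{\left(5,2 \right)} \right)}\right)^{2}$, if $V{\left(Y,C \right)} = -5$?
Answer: $19881$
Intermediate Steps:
$a{\left(w,D \right)} = 5$
$\left(-136 + V{\left(8,a{\left(5,2 \right)} \right)}\right)^{2} = \left(-136 - 5\right)^{2} = \left(-141\right)^{2} = 19881$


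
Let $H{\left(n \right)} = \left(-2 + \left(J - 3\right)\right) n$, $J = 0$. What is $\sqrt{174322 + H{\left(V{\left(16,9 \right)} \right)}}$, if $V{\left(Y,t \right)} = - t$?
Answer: $\sqrt{174367} \approx 417.57$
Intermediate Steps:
$H{\left(n \right)} = - 5 n$ ($H{\left(n \right)} = \left(-2 + \left(0 - 3\right)\right) n = \left(-2 - 3\right) n = - 5 n$)
$\sqrt{174322 + H{\left(V{\left(16,9 \right)} \right)}} = \sqrt{174322 - 5 \left(\left(-1\right) 9\right)} = \sqrt{174322 - -45} = \sqrt{174322 + 45} = \sqrt{174367}$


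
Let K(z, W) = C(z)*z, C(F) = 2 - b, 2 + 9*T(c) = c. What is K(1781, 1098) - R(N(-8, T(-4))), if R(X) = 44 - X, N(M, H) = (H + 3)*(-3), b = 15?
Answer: -23204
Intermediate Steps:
T(c) = -2/9 + c/9
C(F) = -13 (C(F) = 2 - 1*15 = 2 - 15 = -13)
N(M, H) = -9 - 3*H (N(M, H) = (3 + H)*(-3) = -9 - 3*H)
K(z, W) = -13*z
K(1781, 1098) - R(N(-8, T(-4))) = -13*1781 - (44 - (-9 - 3*(-2/9 + (1/9)*(-4)))) = -23153 - (44 - (-9 - 3*(-2/9 - 4/9))) = -23153 - (44 - (-9 - 3*(-2/3))) = -23153 - (44 - (-9 + 2)) = -23153 - (44 - 1*(-7)) = -23153 - (44 + 7) = -23153 - 1*51 = -23153 - 51 = -23204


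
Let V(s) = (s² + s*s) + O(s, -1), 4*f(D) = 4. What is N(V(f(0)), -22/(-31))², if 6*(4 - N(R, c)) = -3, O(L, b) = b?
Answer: 81/4 ≈ 20.250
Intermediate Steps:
f(D) = 1 (f(D) = (¼)*4 = 1)
V(s) = -1 + 2*s² (V(s) = (s² + s*s) - 1 = (s² + s²) - 1 = 2*s² - 1 = -1 + 2*s²)
N(R, c) = 9/2 (N(R, c) = 4 - ⅙*(-3) = 4 + ½ = 9/2)
N(V(f(0)), -22/(-31))² = (9/2)² = 81/4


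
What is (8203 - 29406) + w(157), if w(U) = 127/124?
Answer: -2629045/124 ≈ -21202.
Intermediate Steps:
w(U) = 127/124 (w(U) = 127*(1/124) = 127/124)
(8203 - 29406) + w(157) = (8203 - 29406) + 127/124 = -21203 + 127/124 = -2629045/124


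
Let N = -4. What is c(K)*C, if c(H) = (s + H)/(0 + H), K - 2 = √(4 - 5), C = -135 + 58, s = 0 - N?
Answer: -1001/5 + 308*I/5 ≈ -200.2 + 61.6*I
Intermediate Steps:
s = 4 (s = 0 - 1*(-4) = 0 + 4 = 4)
C = -77
K = 2 + I (K = 2 + √(4 - 5) = 2 + √(-1) = 2 + I ≈ 2.0 + 1.0*I)
c(H) = (4 + H)/H (c(H) = (4 + H)/(0 + H) = (4 + H)/H)
c(K)*C = ((4 + (2 + I))/(2 + I))*(-77) = (((2 - I)/5)*(6 + I))*(-77) = ((2 - I)*(6 + I)/5)*(-77) = -77*(2 - I)*(6 + I)/5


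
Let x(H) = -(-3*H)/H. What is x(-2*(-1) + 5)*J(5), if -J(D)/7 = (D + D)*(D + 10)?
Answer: -3150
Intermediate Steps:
J(D) = -14*D*(10 + D) (J(D) = -7*(D + D)*(D + 10) = -7*2*D*(10 + D) = -14*D*(10 + D))
x(H) = 3 (x(H) = -1*(-3) = 3)
x(-2*(-1) + 5)*J(5) = 3*(-14*5*(10 + 5)) = 3*(-14*5*15) = 3*(-1050) = -3150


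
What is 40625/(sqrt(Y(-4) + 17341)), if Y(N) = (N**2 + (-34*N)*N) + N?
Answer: 3125*sqrt(16809)/1293 ≈ 313.34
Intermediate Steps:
Y(N) = N - 33*N**2 (Y(N) = (N**2 - 34*N**2) + N = -33*N**2 + N = N - 33*N**2)
40625/(sqrt(Y(-4) + 17341)) = 40625/(sqrt(-4*(1 - 33*(-4)) + 17341)) = 40625/(sqrt(-4*(1 + 132) + 17341)) = 40625/(sqrt(-4*133 + 17341)) = 40625/(sqrt(-532 + 17341)) = 40625/(sqrt(16809)) = 40625*(sqrt(16809)/16809) = 3125*sqrt(16809)/1293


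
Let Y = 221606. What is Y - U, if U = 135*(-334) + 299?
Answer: 266397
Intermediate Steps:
U = -44791 (U = -45090 + 299 = -44791)
Y - U = 221606 - 1*(-44791) = 221606 + 44791 = 266397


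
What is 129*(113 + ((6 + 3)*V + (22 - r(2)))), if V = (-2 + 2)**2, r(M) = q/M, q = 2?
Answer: 17286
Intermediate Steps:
r(M) = 2/M
V = 0 (V = 0**2 = 0)
129*(113 + ((6 + 3)*V + (22 - r(2)))) = 129*(113 + ((6 + 3)*0 + (22 - 2/2))) = 129*(113 + (9*0 + (22 - 2/2))) = 129*(113 + (0 + (22 - 1*1))) = 129*(113 + (0 + (22 - 1))) = 129*(113 + (0 + 21)) = 129*(113 + 21) = 129*134 = 17286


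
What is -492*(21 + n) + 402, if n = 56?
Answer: -37482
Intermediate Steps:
-492*(21 + n) + 402 = -492*(21 + 56) + 402 = -492*77 + 402 = -37884 + 402 = -37482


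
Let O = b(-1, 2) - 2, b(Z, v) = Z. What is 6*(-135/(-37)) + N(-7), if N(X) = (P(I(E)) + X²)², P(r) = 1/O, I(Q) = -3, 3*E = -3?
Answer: 795982/333 ≈ 2390.3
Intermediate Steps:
E = -1 (E = (⅓)*(-3) = -1)
O = -3 (O = -1 - 2 = -3)
P(r) = -⅓ (P(r) = 1/(-3) = -⅓)
N(X) = (-⅓ + X²)²
6*(-135/(-37)) + N(-7) = 6*(-135/(-37)) + (-1 + 3*(-7)²)²/9 = 6*(-135*(-1/37)) + (-1 + 3*49)²/9 = 6*(135/37) + (-1 + 147)²/9 = 810/37 + (⅑)*146² = 810/37 + (⅑)*21316 = 810/37 + 21316/9 = 795982/333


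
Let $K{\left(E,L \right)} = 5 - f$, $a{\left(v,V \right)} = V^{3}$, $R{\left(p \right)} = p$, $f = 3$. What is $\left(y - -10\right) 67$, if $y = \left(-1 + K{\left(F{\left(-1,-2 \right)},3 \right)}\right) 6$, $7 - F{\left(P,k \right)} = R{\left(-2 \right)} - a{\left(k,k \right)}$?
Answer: $1072$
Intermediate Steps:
$F{\left(P,k \right)} = 9 + k^{3}$ ($F{\left(P,k \right)} = 7 - \left(-2 - k^{3}\right) = 7 + \left(2 + k^{3}\right) = 9 + k^{3}$)
$K{\left(E,L \right)} = 2$ ($K{\left(E,L \right)} = 5 - 3 = 2$)
$y = 6$ ($y = \left(-1 + 2\right) 6 = 1 \cdot 6 = 6$)
$\left(y - -10\right) 67 = \left(6 - -10\right) 67 = \left(6 + 10\right) 67 = 16 \cdot 67 = 1072$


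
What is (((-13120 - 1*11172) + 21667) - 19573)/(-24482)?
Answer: 11099/12241 ≈ 0.90671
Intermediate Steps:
(((-13120 - 1*11172) + 21667) - 19573)/(-24482) = (((-13120 - 11172) + 21667) - 19573)*(-1/24482) = ((-24292 + 21667) - 19573)*(-1/24482) = (-2625 - 19573)*(-1/24482) = -22198*(-1/24482) = 11099/12241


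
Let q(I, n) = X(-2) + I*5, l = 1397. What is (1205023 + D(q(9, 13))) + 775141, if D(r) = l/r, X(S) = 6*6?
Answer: 160394681/81 ≈ 1.9802e+6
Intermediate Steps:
X(S) = 36
q(I, n) = 36 + 5*I (q(I, n) = 36 + I*5 = 36 + 5*I)
D(r) = 1397/r
(1205023 + D(q(9, 13))) + 775141 = (1205023 + 1397/(36 + 5*9)) + 775141 = (1205023 + 1397/(36 + 45)) + 775141 = (1205023 + 1397/81) + 775141 = 97608260/81 + 775141 = 160394681/81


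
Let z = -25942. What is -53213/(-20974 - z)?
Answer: -53213/4968 ≈ -10.711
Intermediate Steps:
-53213/(-20974 - z) = -53213/(-20974 - 1*(-25942)) = -53213/(-20974 + 25942) = -53213/4968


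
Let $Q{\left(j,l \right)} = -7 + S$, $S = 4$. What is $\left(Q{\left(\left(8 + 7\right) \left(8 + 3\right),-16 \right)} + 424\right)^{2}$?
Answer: $177241$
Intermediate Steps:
$Q{\left(j,l \right)} = -3$ ($Q{\left(j,l \right)} = -7 + 4 = -3$)
$\left(Q{\left(\left(8 + 7\right) \left(8 + 3\right),-16 \right)} + 424\right)^{2} = \left(-3 + 424\right)^{2} = 421^{2} = 177241$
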